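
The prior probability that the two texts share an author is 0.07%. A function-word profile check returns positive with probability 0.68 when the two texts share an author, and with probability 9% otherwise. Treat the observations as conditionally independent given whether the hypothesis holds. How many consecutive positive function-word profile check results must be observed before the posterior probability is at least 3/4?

Prior odds = 0.0007/0.9993 = 7/9993.
Likelihood ratio of a positive result = 0.68/0.09 = 68/9.
Target posterior odds = 0.75/0.25 = 3.
Require (68/9)ⁿ ≥ 3 ÷ (7/9993) = 29979/7.
(68/9)⁴ = 21381376/6561 falls short of 29979/7 but (68/9)⁵ ≈24622.5 reaches it, so n = 5.

5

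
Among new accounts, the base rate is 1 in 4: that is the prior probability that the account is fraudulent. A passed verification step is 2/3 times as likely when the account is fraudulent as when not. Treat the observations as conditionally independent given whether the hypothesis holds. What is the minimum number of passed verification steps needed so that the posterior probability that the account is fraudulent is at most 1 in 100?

Prior odds = 0.25/0.75 = 1/3.
Likelihood ratio per passed verification step = 2/3.
Target odds: 0.01 ÷ 0.99 = 1/99.
Require (2/3)ⁿ ≤ 1/99 ÷ (1/3) = 1/33.
(2/3)⁸ = 256/6561 is still above 1/33 but (2/3)⁹ = 512/19683 is at or below it, so n = 9.

9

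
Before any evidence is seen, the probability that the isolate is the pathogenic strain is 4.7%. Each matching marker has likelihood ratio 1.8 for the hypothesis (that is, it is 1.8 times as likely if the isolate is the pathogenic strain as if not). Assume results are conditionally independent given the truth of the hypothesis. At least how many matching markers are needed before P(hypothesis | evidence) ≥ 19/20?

Prior odds: 0.047 ÷ 0.953 = 47/953.
Likelihood ratio per matching marker = 1.8.
Target odds: 0.95 ÷ 0.05 = 19.
Need (47/953) × 1.8ⁿ ≥ 19, i.e. 1.8ⁿ ≥ 18107/47.
1.8¹⁰ ≈357.047 falls short of 18107/47 but 1.8¹¹ ≈642.684 reaches it, so n = 11.

11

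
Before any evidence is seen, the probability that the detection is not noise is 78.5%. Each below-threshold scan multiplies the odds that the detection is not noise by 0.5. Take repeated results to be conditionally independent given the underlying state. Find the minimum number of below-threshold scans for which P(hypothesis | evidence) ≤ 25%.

4

Prior odds = 0.785/0.215 = 157/43.
Likelihood ratio per below-threshold scan = 0.5.
Target posterior odds = 0.25/0.75 = 1/3.
Require 0.5ⁿ ≤ 1/3 ÷ (157/43) = 43/471.
0.5³ = 0.125 is still above 43/471 but 0.5⁴ = 0.0625 is at or below it, so n = 4.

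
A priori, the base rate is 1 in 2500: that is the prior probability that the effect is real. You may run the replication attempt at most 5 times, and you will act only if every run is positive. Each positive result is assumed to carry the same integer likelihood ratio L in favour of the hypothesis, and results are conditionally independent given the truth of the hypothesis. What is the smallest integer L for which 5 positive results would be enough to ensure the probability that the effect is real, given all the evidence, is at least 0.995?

14

Prior odds = 0.0004/0.9996 = 1/2499.
Target odds = 0.995/0.005 = 199.
Need L⁵ ≥ 199 ÷ (1/2499) = 497301.
13⁵ = 371293 < 497301 ≤ 537824 = 14⁵, so L = 14.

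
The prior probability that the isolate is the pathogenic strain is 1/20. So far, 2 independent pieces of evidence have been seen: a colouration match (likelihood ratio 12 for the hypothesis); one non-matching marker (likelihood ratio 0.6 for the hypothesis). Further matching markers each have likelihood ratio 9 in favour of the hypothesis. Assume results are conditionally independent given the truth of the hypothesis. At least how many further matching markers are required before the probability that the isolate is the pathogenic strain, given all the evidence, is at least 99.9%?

4

Prior odds = 0.05/0.95 = 1/19.
Combined Bayes factor of the evidence already in hand = 12 × 0.6 = 7.2.
Odds after that evidence = (1/19) × 7.2 = 36/95.
Target odds = 0.999/0.001 = 999.
Need 9ⁿ ≥ 999 ÷ (36/95) = 2636.25.
9³ = 729 falls short of 2636.25 but 9⁴ = 6561 reaches it, so n = 4.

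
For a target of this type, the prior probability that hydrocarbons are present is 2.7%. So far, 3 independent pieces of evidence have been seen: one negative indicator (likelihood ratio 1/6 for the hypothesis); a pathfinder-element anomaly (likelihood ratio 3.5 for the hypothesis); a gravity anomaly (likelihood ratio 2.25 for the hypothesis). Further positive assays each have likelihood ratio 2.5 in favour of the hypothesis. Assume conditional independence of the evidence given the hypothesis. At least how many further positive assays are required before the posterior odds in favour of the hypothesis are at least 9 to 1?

Prior odds = 0.027/0.973 = 27/973.
Combined Bayes factor of the evidence already in hand = (1/6) × 3.5 × 2.25 = 1.3125.
Odds after that evidence = (27/973) × 1.3125 = 81/2224.
Target odds = 9.
Need 2.5ⁿ ≥ 9 ÷ (81/2224) = 2224/9.
2.5⁶ = 244.140625 falls short of 2224/9 but 2.5⁷ = 610.3515625 reaches it, so n = 7.

7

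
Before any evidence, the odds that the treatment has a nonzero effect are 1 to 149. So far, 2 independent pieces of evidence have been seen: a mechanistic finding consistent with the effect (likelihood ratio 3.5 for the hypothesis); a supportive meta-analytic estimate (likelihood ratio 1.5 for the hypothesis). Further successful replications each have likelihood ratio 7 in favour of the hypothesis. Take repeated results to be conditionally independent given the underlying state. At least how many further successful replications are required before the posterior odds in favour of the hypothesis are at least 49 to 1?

Prior odds = 1/149.
Combined Bayes factor of the evidence already in hand = 3.5 × 1.5 = 5.25.
Odds after that evidence = (1/149) × 5.25 = 21/596.
Target odds = 49.
Need 7ⁿ ≥ 49 ÷ (21/596) = 4172/3.
7³ = 343 falls short of 4172/3 but 7⁴ = 2401 reaches it, so n = 4.

4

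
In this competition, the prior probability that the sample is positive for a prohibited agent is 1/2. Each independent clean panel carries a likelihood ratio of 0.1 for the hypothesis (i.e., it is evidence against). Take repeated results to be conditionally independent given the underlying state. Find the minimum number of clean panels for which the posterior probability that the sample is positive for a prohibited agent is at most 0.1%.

3

Prior odds = 0.5/0.5 = 1.
Likelihood ratio per clean panel = 0.1.
Target odds: 0.001 ÷ 0.999 = 1/999.
Need 1 × 0.1ⁿ ≤ 1/999, i.e. 0.1ⁿ ≤ 1/999.
0.1² = 0.01 is still above 1/999 but 0.1³ = 0.001 is at or below it, so n = 3.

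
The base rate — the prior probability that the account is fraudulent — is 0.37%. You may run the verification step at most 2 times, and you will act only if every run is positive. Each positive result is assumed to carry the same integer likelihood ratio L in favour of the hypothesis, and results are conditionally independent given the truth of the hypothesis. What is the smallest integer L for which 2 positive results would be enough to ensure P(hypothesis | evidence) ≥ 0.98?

Prior odds = 0.0037/0.9963 = 37/9963.
Target odds = 0.98/0.02 = 49.
Need L² ≥ 49 ÷ (37/9963) = 488187/37.
114² = 12996 < 488187/37 ≤ 13225 = 115², so L = 115.

115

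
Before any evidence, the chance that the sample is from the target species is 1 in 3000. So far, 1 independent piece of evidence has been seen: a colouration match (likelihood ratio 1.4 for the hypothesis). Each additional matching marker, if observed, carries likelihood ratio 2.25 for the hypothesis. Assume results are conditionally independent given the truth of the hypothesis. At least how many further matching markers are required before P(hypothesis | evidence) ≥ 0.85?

12

Prior odds = (1/3000)/(2999/3000) = 1/2999.
Bayes factor of the evidence already in hand = 1.4.
Odds after that evidence = (1/2999) × 1.4 = 7/14995.
Target odds = 0.85/0.15 = 17/3.
Need 2.25ⁿ ≥ 17/3 ÷ (7/14995) = 254915/21.
2.25¹¹ ≈7481.83 falls short of 254915/21 but 2.25¹² ≈16834.1 reaches it, so n = 12.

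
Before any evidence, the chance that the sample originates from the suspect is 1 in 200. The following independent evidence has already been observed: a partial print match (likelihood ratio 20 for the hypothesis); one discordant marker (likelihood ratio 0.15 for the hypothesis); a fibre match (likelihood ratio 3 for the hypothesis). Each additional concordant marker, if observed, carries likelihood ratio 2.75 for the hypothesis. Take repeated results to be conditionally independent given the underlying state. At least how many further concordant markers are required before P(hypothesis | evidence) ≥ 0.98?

Prior odds = 0.005/0.995 = 1/199.
Combined Bayes factor of the evidence already in hand = 20 × 0.15 × 3 = 9.
Odds after that evidence = (1/199) × 9 = 9/199.
Target odds = 0.98/0.02 = 49.
Need 2.75ⁿ ≥ 49 ÷ (9/199) = 9751/9.
2.75⁶ = 1771561/4096 falls short of 9751/9 but 2.75⁷ = 19487171/16384 reaches it, so n = 7.

7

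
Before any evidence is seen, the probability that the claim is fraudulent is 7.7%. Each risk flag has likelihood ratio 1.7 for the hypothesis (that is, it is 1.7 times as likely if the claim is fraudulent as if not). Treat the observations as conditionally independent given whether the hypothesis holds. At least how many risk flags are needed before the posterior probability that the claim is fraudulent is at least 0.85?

Prior odds = 0.077/0.923 = 77/923.
Likelihood ratio per risk flag = 1.7.
Target odds: 0.85 ÷ 0.15 = 17/3.
Require 1.7ⁿ ≥ 17/3 ÷ (77/923) = 15691/231.
1.7⁷ = 410338673/10000000 falls short of 15691/231 but 1.7⁸ ≈69.7576 reaches it, so n = 8.

8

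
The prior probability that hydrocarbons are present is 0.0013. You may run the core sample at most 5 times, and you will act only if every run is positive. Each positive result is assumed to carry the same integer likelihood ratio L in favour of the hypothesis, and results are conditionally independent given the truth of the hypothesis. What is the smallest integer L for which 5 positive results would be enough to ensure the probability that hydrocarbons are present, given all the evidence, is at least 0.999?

16

Prior odds = 0.0013/0.9987 = 13/9987.
Target odds = 0.999/0.001 = 999.
Need L⁵ ≥ 999 ÷ (13/9987) = 9977013/13.
15⁵ = 759375 < 9977013/13 ≤ 1048576 = 16⁵, so L = 16.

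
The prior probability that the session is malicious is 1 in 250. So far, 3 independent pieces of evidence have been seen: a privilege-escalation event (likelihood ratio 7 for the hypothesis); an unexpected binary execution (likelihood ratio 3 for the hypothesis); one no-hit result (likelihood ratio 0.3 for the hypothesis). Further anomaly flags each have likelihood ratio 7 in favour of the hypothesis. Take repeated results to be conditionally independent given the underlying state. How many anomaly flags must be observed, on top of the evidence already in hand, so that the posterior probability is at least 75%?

3

Prior odds = 0.004/0.996 = 1/249.
Combined Bayes factor of the evidence already in hand = 7 × 3 × 0.3 = 6.3.
Odds after that evidence = (1/249) × 6.3 = 21/830.
Target odds = 0.75/0.25 = 3.
Need 7ⁿ ≥ 3 ÷ (21/830) = 830/7.
7² = 49 falls short of 830/7 but 7³ = 343 reaches it, so n = 3.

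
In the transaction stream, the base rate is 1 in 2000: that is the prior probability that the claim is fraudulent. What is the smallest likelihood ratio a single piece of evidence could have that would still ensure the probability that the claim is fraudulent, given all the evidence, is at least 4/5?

7996

Prior odds = 0.0005/0.9995 = 1/1999.
Target odds = 0.8/0.2 = 4.
Required Bayes factor = 4 ÷ (1/1999) = 7996.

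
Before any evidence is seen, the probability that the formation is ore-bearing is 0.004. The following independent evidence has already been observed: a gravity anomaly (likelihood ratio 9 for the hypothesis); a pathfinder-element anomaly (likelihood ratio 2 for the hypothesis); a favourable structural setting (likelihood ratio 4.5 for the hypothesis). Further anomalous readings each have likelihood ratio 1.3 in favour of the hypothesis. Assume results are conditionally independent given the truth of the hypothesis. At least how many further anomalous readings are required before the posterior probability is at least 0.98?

20

Prior odds = 0.004/0.996 = 1/249.
Combined Bayes factor of the evidence already in hand = 9 × 2 × 4.5 = 81.
Odds after that evidence = (1/249) × 81 = 27/83.
Target odds = 0.98/0.02 = 49.
Need 1.3ⁿ ≥ 49 ÷ (27/83) = 4067/27.
1.3¹⁹ ≈146.192 falls short of 4067/27 but 1.3²⁰ ≈190.05 reaches it, so n = 20.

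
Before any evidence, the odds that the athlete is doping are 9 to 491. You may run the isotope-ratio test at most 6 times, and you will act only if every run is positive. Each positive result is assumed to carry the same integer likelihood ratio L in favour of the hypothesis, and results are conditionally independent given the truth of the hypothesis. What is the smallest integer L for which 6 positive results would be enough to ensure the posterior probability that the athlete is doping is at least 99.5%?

Prior odds = 9/491.
Target odds = 0.995/0.005 = 199.
Need L⁶ ≥ 199 ÷ (9/491) = 97709/9.
4⁶ = 4096 < 97709/9 ≤ 15625 = 5⁶, so L = 5.

5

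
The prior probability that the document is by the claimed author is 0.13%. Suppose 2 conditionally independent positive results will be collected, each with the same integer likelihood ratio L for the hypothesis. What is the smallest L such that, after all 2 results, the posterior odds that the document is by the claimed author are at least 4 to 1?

56

Prior odds = 0.0013/0.9987 = 13/9987.
Target odds = 4.
Need L² ≥ 4 ÷ (13/9987) = 39948/13.
55² = 3025 < 39948/13 ≤ 3136 = 56², so L = 56.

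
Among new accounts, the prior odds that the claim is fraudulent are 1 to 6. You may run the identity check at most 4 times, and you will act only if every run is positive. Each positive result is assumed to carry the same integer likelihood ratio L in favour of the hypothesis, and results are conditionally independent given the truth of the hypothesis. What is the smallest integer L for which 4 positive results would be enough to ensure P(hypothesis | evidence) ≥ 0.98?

Prior odds = 1/6.
Target odds = 0.98/0.02 = 49.
Need L⁴ ≥ 49 ÷ (1/6) = 294.
4⁴ = 256 < 294 ≤ 625 = 5⁴, so L = 5.

5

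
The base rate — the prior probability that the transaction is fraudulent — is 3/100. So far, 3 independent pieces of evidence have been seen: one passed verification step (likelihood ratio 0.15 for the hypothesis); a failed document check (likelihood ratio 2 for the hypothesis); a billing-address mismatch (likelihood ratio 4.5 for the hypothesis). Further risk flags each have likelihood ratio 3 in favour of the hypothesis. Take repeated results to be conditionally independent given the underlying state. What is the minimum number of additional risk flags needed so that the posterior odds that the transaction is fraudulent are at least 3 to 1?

4

Prior odds = 0.03/0.97 = 3/97.
Combined Bayes factor of the evidence already in hand = 0.15 × 2 × 4.5 = 1.35.
Odds after that evidence = (3/97) × 1.35 = 81/1940.
Target odds = 3.
Need 3ⁿ ≥ 3 ÷ (81/1940) = 1940/27.
3³ = 27 falls short of 1940/27 but 3⁴ = 81 reaches it, so n = 4.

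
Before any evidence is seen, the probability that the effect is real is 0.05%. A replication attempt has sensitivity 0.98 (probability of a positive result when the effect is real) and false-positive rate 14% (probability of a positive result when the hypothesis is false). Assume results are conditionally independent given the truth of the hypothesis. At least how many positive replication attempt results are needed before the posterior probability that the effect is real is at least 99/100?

7

Prior odds = 0.0005/0.9995 = 1/1999.
Likelihood ratio of a positive result = 0.98/0.14 = 7.
Target odds: 0.99 ÷ 0.01 = 99.
Require 7ⁿ ≥ 99 ÷ (1/1999) = 197901.
7⁶ = 117649 falls short of 197901 but 7⁷ = 823543 reaches it, so n = 7.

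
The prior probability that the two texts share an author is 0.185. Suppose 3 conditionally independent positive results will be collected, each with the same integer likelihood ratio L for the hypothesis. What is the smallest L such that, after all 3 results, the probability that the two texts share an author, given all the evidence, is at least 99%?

8

Prior odds = 0.185/0.815 = 37/163.
Target odds = 0.99/0.01 = 99.
Need L³ ≥ 99 ÷ (37/163) = 16137/37.
7³ = 343 < 16137/37 ≤ 512 = 8³, so L = 8.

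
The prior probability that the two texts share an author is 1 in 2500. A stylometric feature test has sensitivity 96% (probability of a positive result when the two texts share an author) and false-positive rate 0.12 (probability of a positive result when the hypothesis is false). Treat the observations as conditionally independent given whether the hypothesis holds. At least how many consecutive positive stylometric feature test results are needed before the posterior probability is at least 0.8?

Prior odds: 0.0004 ÷ 0.9996 = 1/2499.
Likelihood ratio of a positive result = 0.96/0.12 = 8.
Target odds: 0.8 ÷ 0.2 = 4.
Need (1/2499) × 8ⁿ ≥ 4, i.e. 8ⁿ ≥ 9996.
8⁴ = 4096 falls short of 9996 but 8⁵ = 32768 reaches it, so n = 5.

5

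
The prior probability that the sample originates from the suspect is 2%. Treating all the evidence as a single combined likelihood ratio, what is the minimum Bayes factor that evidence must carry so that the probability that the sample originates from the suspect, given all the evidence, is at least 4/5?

196

Prior odds = 0.02/0.98 = 1/49.
Target odds = 0.8/0.2 = 4.
Required Bayes factor = 4 ÷ (1/49) = 196.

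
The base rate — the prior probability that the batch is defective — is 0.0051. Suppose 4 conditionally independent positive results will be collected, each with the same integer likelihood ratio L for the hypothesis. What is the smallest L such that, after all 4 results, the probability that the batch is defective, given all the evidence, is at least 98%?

10

Prior odds = 0.0051/0.9949 = 51/9949.
Target odds = 0.98/0.02 = 49.
Need L⁴ ≥ 49 ÷ (51/9949) = 487501/51.
9⁴ = 6561 < 487501/51 ≤ 10000 = 10⁴, so L = 10.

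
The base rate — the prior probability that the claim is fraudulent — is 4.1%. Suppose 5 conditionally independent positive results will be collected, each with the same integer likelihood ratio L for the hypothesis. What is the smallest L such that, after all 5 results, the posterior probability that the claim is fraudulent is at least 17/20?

Prior odds = 0.041/0.959 = 41/959.
Target odds = 0.85/0.15 = 17/3.
Need L⁵ ≥ 17/3 ÷ (41/959) = 16303/123.
2⁵ = 32 < 16303/123 ≤ 243 = 3⁵, so L = 3.

3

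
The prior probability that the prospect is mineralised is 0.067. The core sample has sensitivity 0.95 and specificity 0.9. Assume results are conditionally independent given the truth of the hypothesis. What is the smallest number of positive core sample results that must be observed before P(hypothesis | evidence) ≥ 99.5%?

Prior odds: 0.067 ÷ 0.933 = 67/933.
False-positive rate = 1 − 0.9 = 0.1; likelihood ratio of a positive = 0.95/0.1 = 9.5.
Target posterior odds = 0.995/0.005 = 199.
Require 9.5ⁿ ≥ 199 ÷ (67/933) = 185667/67.
9.5³ = 857.375 falls short of 185667/67 but 9.5⁴ = 8145.0625 reaches it, so n = 4.

4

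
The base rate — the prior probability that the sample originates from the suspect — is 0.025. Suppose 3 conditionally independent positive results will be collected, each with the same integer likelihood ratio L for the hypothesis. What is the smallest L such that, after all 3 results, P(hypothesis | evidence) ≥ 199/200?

Prior odds = 0.025/0.975 = 1/39.
Target odds = 0.995/0.005 = 199.
Need L³ ≥ 199 ÷ (1/39) = 7761.
19³ = 6859 < 7761 ≤ 8000 = 20³, so L = 20.

20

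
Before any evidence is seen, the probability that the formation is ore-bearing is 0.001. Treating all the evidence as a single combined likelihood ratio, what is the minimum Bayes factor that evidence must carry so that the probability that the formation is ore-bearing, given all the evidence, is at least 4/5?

Prior odds = 0.001/0.999 = 1/999.
Target odds = 0.8/0.2 = 4.
Required Bayes factor = 4 ÷ (1/999) = 3996.

3996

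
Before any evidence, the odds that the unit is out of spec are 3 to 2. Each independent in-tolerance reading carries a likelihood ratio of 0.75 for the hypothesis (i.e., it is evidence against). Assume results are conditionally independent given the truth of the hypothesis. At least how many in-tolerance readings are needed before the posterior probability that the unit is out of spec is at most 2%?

15

Prior odds = 1.5.
Likelihood ratio per in-tolerance reading = 0.75.
Target posterior odds = 0.02/0.98 = 1/49.
Require 0.75ⁿ ≤ 1/49 ÷ 1.5 = 2/147.
0.75¹⁴ = 4782969/268435456 is still above 2/147 but 0.75¹⁵ ≈0.0133635 is at or below it, so n = 15.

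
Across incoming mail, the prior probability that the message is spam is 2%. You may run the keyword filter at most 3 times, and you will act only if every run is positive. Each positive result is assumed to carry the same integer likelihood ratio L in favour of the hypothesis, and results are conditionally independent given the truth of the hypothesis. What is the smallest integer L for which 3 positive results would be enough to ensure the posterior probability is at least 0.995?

22

Prior odds = 0.02/0.98 = 1/49.
Target odds = 0.995/0.005 = 199.
Need L³ ≥ 199 ÷ (1/49) = 9751.
21³ = 9261 < 9751 ≤ 10648 = 22³, so L = 22.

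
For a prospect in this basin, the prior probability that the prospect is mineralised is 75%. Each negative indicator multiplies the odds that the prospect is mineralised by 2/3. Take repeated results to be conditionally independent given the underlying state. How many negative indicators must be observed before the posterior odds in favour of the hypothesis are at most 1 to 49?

13

Prior odds: 0.75 ÷ 0.25 = 3.
Likelihood ratio per negative indicator = 2/3.
Target odds = 1/49.
Require (2/3)ⁿ ≤ 1/49 ÷ 3 = 1/147.
(2/3)¹² = 4096/531441 is still above 1/147 but (2/3)¹³ = 8192/1594323 is at or below it, so n = 13.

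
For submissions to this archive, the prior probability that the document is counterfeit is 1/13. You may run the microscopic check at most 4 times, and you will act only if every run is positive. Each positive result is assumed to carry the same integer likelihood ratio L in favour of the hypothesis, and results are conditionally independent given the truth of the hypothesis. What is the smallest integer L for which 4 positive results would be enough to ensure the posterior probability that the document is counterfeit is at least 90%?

4

Prior odds = (1/13)/(12/13) = 1/12.
Target odds = 0.9/0.1 = 9.
Need L⁴ ≥ 9 ÷ (1/12) = 108.
3⁴ = 81 < 108 ≤ 256 = 4⁴, so L = 4.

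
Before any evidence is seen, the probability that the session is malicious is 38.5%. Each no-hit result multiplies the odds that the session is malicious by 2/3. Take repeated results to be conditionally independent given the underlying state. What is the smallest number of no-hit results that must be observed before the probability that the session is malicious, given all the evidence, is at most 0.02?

Prior odds: 0.385 ÷ 0.615 = 77/123.
Likelihood ratio per no-hit result = 2/3.
Target odds: 0.02 ÷ 0.98 = 1/49.
Need (77/123) × (2/3)ⁿ ≤ 1/49, i.e. (2/3)ⁿ ≤ 123/3773.
(2/3)⁸ = 256/6561 is still above 123/3773 but (2/3)⁹ = 512/19683 is at or below it, so n = 9.

9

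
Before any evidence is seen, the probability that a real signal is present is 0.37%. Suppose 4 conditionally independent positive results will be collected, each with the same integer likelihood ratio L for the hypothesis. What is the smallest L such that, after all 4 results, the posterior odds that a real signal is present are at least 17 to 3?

Prior odds = 0.0037/0.9963 = 37/9963.
Target odds = 17/3.
Need L⁴ ≥ 17/3 ÷ (37/9963) = 56457/37.
6⁴ = 1296 < 56457/37 ≤ 2401 = 7⁴, so L = 7.

7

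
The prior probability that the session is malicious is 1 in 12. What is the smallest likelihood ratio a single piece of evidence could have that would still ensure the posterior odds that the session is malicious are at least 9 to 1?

99

Prior odds = (1/12)/(11/12) = 1/11.
Target odds = 9.
Required Bayes factor = 9 ÷ (1/11) = 99.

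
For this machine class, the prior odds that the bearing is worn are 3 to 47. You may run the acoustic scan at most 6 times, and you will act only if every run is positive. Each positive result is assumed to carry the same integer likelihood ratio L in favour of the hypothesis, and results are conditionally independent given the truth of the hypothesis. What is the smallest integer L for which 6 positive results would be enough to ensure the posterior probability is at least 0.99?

4

Prior odds = 3/47.
Target odds = 0.99/0.01 = 99.
Need L⁶ ≥ 99 ÷ (3/47) = 1551.
3⁶ = 729 < 1551 ≤ 4096 = 4⁶, so L = 4.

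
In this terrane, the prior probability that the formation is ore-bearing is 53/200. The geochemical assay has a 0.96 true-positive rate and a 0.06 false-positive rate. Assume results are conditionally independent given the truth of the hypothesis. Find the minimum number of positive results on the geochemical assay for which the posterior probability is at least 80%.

Prior odds = 0.265/0.735 = 53/147.
Likelihood ratio of a positive result = 0.96/0.06 = 16.
Target odds: 0.8 ÷ 0.2 = 4.
Need (53/147) × 16ⁿ ≥ 4, i.e. 16ⁿ ≥ 588/53.
16¹ = 16, which meets the required 588/53; so n = 1.

1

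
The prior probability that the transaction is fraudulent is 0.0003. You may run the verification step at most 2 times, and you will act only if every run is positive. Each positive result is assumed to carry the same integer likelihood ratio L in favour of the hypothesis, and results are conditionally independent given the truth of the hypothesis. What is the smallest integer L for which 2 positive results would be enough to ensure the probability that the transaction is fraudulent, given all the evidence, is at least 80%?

116

Prior odds = 0.0003/0.9997 = 3/9997.
Target odds = 0.8/0.2 = 4.
Need L² ≥ 4 ÷ (3/9997) = 39988/3.
115² = 13225 < 39988/3 ≤ 13456 = 116², so L = 116.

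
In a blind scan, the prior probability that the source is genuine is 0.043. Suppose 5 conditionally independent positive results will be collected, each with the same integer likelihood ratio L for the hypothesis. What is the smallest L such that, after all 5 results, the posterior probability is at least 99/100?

Prior odds = 0.043/0.957 = 43/957.
Target odds = 0.99/0.01 = 99.
Need L⁵ ≥ 99 ÷ (43/957) = 94743/43.
4⁵ = 1024 < 94743/43 ≤ 3125 = 5⁵, so L = 5.

5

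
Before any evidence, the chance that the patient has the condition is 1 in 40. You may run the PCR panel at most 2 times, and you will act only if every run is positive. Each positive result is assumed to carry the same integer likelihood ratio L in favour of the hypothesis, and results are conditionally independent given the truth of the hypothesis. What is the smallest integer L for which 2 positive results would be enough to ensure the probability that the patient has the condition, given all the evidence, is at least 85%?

Prior odds = 0.025/0.975 = 1/39.
Target odds = 0.85/0.15 = 17/3.
Need L² ≥ 17/3 ÷ (1/39) = 221.
14² = 196 < 221 ≤ 225 = 15², so L = 15.

15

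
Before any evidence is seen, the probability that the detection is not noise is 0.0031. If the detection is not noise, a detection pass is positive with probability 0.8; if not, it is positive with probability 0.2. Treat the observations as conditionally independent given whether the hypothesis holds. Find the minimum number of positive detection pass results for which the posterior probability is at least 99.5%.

Prior odds = 0.0031/0.9969 = 31/9969.
Likelihood ratio of a positive = 0.8/0.2 = 4.
Target odds: 0.995 ÷ 0.005 = 199.
Require 4ⁿ ≥ 199 ÷ (31/9969) = 1983831/31.
4⁷ = 16384 falls short of 1983831/31 but 4⁸ = 65536 reaches it, so n = 8.

8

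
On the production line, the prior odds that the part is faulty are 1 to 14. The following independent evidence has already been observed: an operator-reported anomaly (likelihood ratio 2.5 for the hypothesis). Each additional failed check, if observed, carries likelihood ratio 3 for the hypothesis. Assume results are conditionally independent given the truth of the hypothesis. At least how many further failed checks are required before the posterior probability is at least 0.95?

5

Prior odds = 1/14.
Bayes factor of the evidence already in hand = 2.5.
Odds after that evidence = (1/14) × 2.5 = 5/28.
Target odds = 0.95/0.05 = 19.
Need 3ⁿ ≥ 19 ÷ (5/28) = 106.4.
3⁴ = 81 falls short of 106.4 but 3⁵ = 243 reaches it, so n = 5.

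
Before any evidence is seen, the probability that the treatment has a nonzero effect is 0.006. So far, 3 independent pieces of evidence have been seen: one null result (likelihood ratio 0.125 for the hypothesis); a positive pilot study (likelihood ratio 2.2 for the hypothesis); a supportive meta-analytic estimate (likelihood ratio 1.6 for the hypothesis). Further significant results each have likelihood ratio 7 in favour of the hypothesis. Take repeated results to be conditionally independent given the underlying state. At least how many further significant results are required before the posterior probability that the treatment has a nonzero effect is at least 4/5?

4

Prior odds = 0.006/0.994 = 3/497.
Combined Bayes factor of the evidence already in hand = 0.125 × 2.2 × 1.6 = 0.44.
Odds after that evidence = (3/497) × 0.44 = 33/12425.
Target odds = 0.8/0.2 = 4.
Need 7ⁿ ≥ 4 ÷ (33/12425) = 49700/33.
7³ = 343 falls short of 49700/33 but 7⁴ = 2401 reaches it, so n = 4.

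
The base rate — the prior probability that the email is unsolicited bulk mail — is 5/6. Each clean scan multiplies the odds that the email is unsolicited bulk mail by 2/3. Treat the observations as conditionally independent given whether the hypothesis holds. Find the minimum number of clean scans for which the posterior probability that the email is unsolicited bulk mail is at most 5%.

12

Prior odds = (5/6)/(1/6) = 5.
Likelihood ratio per clean scan = 2/3.
Target posterior odds = 0.05/0.95 = 1/19.
Need 5 × (2/3)ⁿ ≤ 1/19, i.e. (2/3)ⁿ ≤ 1/95.
(2/3)¹¹ = 2048/177147 is still above 1/95 but (2/3)¹² = 4096/531441 is at or below it, so n = 12.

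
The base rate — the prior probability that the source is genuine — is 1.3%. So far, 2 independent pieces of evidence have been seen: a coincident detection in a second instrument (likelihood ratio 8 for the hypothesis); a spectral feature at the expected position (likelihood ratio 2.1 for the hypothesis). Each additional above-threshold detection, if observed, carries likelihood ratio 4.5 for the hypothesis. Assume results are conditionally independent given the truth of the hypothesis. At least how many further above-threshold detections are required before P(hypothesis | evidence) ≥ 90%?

3

Prior odds = 0.013/0.987 = 13/987.
Combined Bayes factor of the evidence already in hand = 8 × 2.1 = 16.8.
Odds after that evidence = (13/987) × 16.8 = 52/235.
Target odds = 0.9/0.1 = 9.
Need 4.5ⁿ ≥ 9 ÷ (52/235) = 2115/52.
4.5² = 20.25 falls short of 2115/52 but 4.5³ = 91.125 reaches it, so n = 3.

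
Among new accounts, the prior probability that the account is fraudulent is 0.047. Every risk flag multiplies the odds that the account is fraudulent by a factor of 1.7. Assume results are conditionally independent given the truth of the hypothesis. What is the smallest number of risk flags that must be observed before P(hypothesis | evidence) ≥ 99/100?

Prior odds: 0.047 ÷ 0.953 = 47/953.
Likelihood ratio per risk flag = 1.7.
Target odds: 0.99 ÷ 0.01 = 99.
Need (47/953) × 1.7ⁿ ≥ 99, i.e. 1.7ⁿ ≥ 94347/47.
1.7¹⁴ ≈1683.78 falls short of 94347/47 but 1.7¹⁵ ≈2862.42 reaches it, so n = 15.

15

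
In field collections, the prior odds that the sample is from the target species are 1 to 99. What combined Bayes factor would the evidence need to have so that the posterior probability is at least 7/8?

693

Prior odds = 1/99.
Target odds = 0.875/0.125 = 7.
Required Bayes factor = 7 ÷ (1/99) = 693.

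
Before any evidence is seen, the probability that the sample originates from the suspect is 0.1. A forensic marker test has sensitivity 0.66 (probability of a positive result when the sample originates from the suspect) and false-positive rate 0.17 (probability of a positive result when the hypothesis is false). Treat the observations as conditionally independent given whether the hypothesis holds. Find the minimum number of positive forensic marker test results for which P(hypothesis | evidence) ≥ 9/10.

Prior odds: 0.1 ÷ 0.9 = 1/9.
Likelihood ratio of a positive result = 0.66/0.17 = 66/17.
Target posterior odds = 0.9/0.1 = 9.
Need (1/9) × (66/17)ⁿ ≥ 9, i.e. (66/17)ⁿ ≥ 81.
(66/17)³ = 287496/4913 falls short of 81 but (66/17)⁴ = 18974736/83521 reaches it, so n = 4.

4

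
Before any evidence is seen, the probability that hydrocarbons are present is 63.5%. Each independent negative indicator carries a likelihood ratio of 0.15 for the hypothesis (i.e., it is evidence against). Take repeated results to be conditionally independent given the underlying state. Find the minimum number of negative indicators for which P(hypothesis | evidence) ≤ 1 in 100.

Prior odds = 0.635/0.365 = 127/73.
Likelihood ratio per negative indicator = 0.15.
Target posterior odds = 0.01/0.99 = 1/99.
Need (127/73) × 0.15ⁿ ≤ 1/99, i.e. 0.15ⁿ ≤ 73/12573.
0.15² = 0.0225 is still above 73/12573 but 0.15³ = 0.003375 is at or below it, so n = 3.

3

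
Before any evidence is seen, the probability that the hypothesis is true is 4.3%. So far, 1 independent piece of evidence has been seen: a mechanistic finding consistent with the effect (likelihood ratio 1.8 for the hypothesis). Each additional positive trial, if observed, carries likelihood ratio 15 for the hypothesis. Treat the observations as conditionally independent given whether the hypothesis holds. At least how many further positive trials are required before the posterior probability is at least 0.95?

3

Prior odds = 0.043/0.957 = 43/957.
Bayes factor of the evidence already in hand = 1.8.
Odds after that evidence = (43/957) × 1.8 = 129/1595.
Target odds = 0.95/0.05 = 19.
Need 15ⁿ ≥ 19 ÷ (129/1595) = 30305/129.
15² = 225 falls short of 30305/129 but 15³ = 3375 reaches it, so n = 3.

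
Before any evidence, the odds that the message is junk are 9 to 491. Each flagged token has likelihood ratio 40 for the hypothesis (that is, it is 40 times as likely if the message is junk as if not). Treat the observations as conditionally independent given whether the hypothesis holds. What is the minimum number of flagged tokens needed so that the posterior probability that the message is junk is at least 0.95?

2

Prior odds = 9/491.
Likelihood ratio per flagged token = 40.
Target odds: 0.95 ÷ 0.05 = 19.
Need (9/491) × 40ⁿ ≥ 19, i.e. 40ⁿ ≥ 9329/9.
40¹ = 40 falls short of 9329/9 but 40² = 1600 reaches it, so n = 2.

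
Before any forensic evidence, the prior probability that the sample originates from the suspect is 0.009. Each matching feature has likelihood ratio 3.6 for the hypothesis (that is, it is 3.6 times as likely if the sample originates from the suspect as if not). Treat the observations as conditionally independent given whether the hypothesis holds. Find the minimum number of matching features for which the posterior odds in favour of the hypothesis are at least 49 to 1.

7

Prior odds = 0.009/0.991 = 9/991.
Likelihood ratio per matching feature = 3.6.
Target odds = 49.
Need (9/991) × 3.6ⁿ ≥ 49, i.e. 3.6ⁿ ≥ 48559/9.
3.6⁶ = 34012224/15625 falls short of 48559/9 but 3.6⁷ = 612220032/78125 reaches it, so n = 7.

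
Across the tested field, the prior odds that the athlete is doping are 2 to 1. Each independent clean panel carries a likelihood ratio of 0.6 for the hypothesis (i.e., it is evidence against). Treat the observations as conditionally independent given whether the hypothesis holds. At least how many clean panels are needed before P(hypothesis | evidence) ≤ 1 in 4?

4

Prior odds = 2.
Likelihood ratio per clean panel = 0.6.
Target posterior odds = 0.25/0.75 = 1/3.
Need 2 × 0.6ⁿ ≤ 1/3, i.e. 0.6ⁿ ≤ 1/6.
0.6³ = 0.216 is still above 1/6 but 0.6⁴ = 0.1296 is at or below it, so n = 4.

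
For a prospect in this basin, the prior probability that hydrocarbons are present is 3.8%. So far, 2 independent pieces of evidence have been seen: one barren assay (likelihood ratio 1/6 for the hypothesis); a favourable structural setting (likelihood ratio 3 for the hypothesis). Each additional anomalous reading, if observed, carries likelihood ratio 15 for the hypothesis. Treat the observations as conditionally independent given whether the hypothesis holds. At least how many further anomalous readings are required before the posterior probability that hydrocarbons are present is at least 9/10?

Prior odds = 0.038/0.962 = 19/481.
Combined Bayes factor of the evidence already in hand = (1/6) × 3 = 0.5.
Odds after that evidence = (19/481) × 0.5 = 19/962.
Target odds = 0.9/0.1 = 9.
Need 15ⁿ ≥ 9 ÷ (19/962) = 8658/19.
15² = 225 falls short of 8658/19 but 15³ = 3375 reaches it, so n = 3.

3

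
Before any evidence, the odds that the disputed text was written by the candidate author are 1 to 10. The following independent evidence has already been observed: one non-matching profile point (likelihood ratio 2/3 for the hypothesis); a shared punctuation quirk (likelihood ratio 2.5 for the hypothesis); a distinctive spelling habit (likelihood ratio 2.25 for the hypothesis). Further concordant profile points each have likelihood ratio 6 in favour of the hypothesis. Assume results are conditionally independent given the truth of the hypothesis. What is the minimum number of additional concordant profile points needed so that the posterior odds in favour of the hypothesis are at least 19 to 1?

Prior odds = 0.1.
Combined Bayes factor of the evidence already in hand = (2/3) × 2.5 × 2.25 = 3.75.
Odds after that evidence = 0.1 × 3.75 = 0.375.
Target odds = 19.
Need 6ⁿ ≥ 19 ÷ 0.375 = 152/3.
6² = 36 falls short of 152/3 but 6³ = 216 reaches it, so n = 3.

3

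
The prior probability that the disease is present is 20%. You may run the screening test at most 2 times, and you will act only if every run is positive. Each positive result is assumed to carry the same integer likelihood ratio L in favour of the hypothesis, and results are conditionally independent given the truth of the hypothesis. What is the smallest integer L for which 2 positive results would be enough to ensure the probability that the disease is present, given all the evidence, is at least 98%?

Prior odds = 0.2/0.8 = 0.25.
Target odds = 0.98/0.02 = 49.
Need L² ≥ 49 ÷ 0.25 = 196.
13² = 169 < 196 ≤ 196 = 14², so L = 14.

14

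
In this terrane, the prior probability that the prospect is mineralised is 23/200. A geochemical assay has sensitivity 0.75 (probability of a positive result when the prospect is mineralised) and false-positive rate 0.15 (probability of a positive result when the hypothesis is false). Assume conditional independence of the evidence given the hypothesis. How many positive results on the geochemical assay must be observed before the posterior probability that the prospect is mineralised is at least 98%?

4

Prior odds = 0.115/0.885 = 23/177.
Likelihood ratio of a positive result = 0.75/0.15 = 5.
Target posterior odds = 0.98/0.02 = 49.
Need (23/177) × 5ⁿ ≥ 49, i.e. 5ⁿ ≥ 8673/23.
5³ = 125 falls short of 8673/23 but 5⁴ = 625 reaches it, so n = 4.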